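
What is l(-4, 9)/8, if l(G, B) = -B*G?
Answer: 9/2 ≈ 4.5000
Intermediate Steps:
l(G, B) = -B*G
l(-4, 9)/8 = (-1*9*(-4))/8 = (1/8)*36 = 9/2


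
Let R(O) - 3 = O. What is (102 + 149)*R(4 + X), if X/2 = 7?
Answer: 5271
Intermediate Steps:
X = 14 (X = 2*7 = 14)
R(O) = 3 + O
(102 + 149)*R(4 + X) = (102 + 149)*(3 + (4 + 14)) = 251*(3 + 18) = 251*21 = 5271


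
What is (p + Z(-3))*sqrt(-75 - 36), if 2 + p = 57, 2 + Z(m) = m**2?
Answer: 62*I*sqrt(111) ≈ 653.21*I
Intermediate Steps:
Z(m) = -2 + m**2
p = 55 (p = -2 + 57 = 55)
(p + Z(-3))*sqrt(-75 - 36) = (55 + (-2 + (-3)**2))*sqrt(-75 - 36) = (55 + (-2 + 9))*sqrt(-111) = (55 + 7)*(I*sqrt(111)) = 62*(I*sqrt(111)) = 62*I*sqrt(111)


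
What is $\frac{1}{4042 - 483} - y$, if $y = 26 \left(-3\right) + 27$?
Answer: $\frac{181510}{3559} \approx 51.0$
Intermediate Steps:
$y = -51$ ($y = -78 + 27 = -51$)
$\frac{1}{4042 - 483} - y = \frac{1}{4042 - 483} - -51 = \frac{1}{4042 - 483} + 51 = \frac{1}{3559} + 51 = \frac{181510}{3559}$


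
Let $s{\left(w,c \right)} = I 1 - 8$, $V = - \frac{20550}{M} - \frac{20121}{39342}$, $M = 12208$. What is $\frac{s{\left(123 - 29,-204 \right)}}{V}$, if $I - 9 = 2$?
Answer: $- \frac{120071784}{87842939} \approx -1.3669$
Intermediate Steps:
$I = 11$ ($I = 9 + 2 = 11$)
$V = - \frac{87842939}{40023928}$ ($V = - \frac{20550}{12208} - \frac{20121}{39342} = \left(-20550\right) \frac{1}{12208} - \frac{6707}{13114} = - \frac{10275}{6104} - \frac{6707}{13114} = - \frac{87842939}{40023928} \approx -2.1948$)
$s{\left(w,c \right)} = 3$ ($s{\left(w,c \right)} = 11 \cdot 1 - 8 = 11 - 8 = 3$)
$\frac{s{\left(123 - 29,-204 \right)}}{V} = \frac{3}{- \frac{87842939}{40023928}} = 3 \left(- \frac{40023928}{87842939}\right) = - \frac{120071784}{87842939}$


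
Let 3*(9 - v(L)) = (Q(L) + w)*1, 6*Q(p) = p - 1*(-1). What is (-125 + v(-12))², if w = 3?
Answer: 4389025/324 ≈ 13546.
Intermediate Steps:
Q(p) = ⅙ + p/6 (Q(p) = (p - 1*(-1))/6 = (p + 1)/6 = (1 + p)/6 = ⅙ + p/6)
v(L) = 143/18 - L/18 (v(L) = 9 - ((⅙ + L/6) + 3)/3 = 9 - (19/6 + L/6)/3 = 9 + (-19/18 - L/18) = 143/18 - L/18)
(-125 + v(-12))² = (-125 + (143/18 - 1/18*(-12)))² = (-125 + (143/18 + ⅔))² = (-125 + 155/18)² = (-2095/18)² = 4389025/324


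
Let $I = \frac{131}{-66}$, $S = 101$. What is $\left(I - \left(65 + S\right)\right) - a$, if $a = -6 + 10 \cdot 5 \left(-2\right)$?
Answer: $- \frac{4091}{66} \approx -61.985$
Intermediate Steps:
$I = - \frac{131}{66}$ ($I = 131 \left(- \frac{1}{66}\right) = - \frac{131}{66} \approx -1.9848$)
$a = -106$ ($a = -6 + 10 \left(-10\right) = -6 - 100 = -106$)
$\left(I - \left(65 + S\right)\right) - a = \left(- \frac{131}{66} - \left(65 + 101\right)\right) - -106 = \left(- \frac{131}{66} - 166\right) + 106 = - \frac{11087}{66} + 106 = - \frac{4091}{66}$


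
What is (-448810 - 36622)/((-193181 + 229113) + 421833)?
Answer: -485432/457765 ≈ -1.0604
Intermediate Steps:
(-448810 - 36622)/((-193181 + 229113) + 421833) = -485432/(35932 + 421833) = -485432/457765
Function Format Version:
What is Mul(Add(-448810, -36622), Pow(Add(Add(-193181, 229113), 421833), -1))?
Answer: Rational(-485432, 457765) ≈ -1.0604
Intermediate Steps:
Mul(Add(-448810, -36622), Pow(Add(Add(-193181, 229113), 421833), -1)) = Mul(-485432, Pow(Add(35932, 421833), -1)) = Mul(-485432, Pow(457765, -1)) = Mul(-485432, Rational(1, 457765)) = Rational(-485432, 457765)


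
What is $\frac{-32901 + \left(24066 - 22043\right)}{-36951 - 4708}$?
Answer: $\frac{30878}{41659} \approx 0.74121$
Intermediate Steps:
$\frac{-32901 + \left(24066 - 22043\right)}{-36951 - 4708} = \frac{-32901 + \left(24066 - 22043\right)}{-41659} = \left(-32901 + 2023\right) \left(- \frac{1}{41659}\right) = \left(-30878\right) \left(- \frac{1}{41659}\right) = \frac{30878}{41659}$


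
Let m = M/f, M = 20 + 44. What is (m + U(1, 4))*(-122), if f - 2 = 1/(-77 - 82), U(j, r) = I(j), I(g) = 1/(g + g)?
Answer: -1260809/317 ≈ -3977.3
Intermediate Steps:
M = 64
I(g) = 1/(2*g)
U(j, r) = 1/(2*j)
f = 317/159 (f = 2 + 1/(-77 - 82) = 2 + 1/(-159) = 2 - 1/159 = 317/159 ≈ 1.9937)
m = 10176/317 (m = 64/(317/159) = 64*(159/317) = 10176/317 ≈ 32.101)
(m + U(1, 4))*(-122) = (10176/317 + (½)/1)*(-122) = (10176/317 + (½)*1)*(-122) = (10176/317 + ½)*(-122) = (20669/634)*(-122) = -1260809/317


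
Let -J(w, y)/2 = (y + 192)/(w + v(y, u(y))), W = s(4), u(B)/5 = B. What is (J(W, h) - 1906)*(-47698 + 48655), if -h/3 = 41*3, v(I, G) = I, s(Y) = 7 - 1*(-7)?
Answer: -647873688/355 ≈ -1.8250e+6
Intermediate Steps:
s(Y) = 14 (s(Y) = 7 + 7 = 14)
u(B) = 5*B
h = -369 (h = -123*3 = -3*123 = -369)
W = 14
J(w, y) = -2*(192 + y)/(w + y) (J(w, y) = -2*(y + 192)/(w + y) = -2*(192 + y)/(w + y))
(J(W, h) - 1906)*(-47698 + 48655) = (2*(-192 - 1*(-369))/(14 - 369) - 1906)*(-47698 + 48655) = (2*(-192 + 369)/(-355) - 1906)*957 = (2*(-1/355)*177 - 1906)*957 = (-354/355 - 1906)*957 = -676984/355*957 = -647873688/355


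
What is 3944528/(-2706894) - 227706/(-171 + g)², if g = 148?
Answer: -309231330238/715973463 ≈ -431.90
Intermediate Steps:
3944528/(-2706894) - 227706/(-171 + g)² = 3944528/(-2706894) - 227706/(-171 + 148)² = 3944528*(-1/2706894) - 227706/((-23)²) = -1972264/1353447 - 227706/529 = -309231330238/715973463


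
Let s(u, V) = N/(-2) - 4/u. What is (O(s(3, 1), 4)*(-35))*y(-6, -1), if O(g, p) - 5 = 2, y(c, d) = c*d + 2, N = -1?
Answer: -1960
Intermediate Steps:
y(c, d) = 2 + c*d
s(u, V) = 1/2 - 4/u (s(u, V) = -1/(-2) - 4/u = -1*(-1/2) - 4/u = 1/2 - 4/u)
O(g, p) = 7 (O(g, p) = 5 + 2 = 7)
(O(s(3, 1), 4)*(-35))*y(-6, -1) = (7*(-35))*(2 - 6*(-1)) = -245*(2 + 6) = -245*8 = -1960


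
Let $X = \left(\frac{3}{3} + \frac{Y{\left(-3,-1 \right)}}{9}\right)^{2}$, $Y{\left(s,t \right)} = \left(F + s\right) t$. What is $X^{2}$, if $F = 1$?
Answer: $\frac{14641}{6561} \approx 2.2315$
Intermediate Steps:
$Y{\left(s,t \right)} = t \left(1 + s\right)$ ($Y{\left(s,t \right)} = \left(1 + s\right) t = t \left(1 + s\right)$)
$X = \frac{121}{81}$ ($X = \left(\frac{3}{3} + \frac{\left(-1\right) \left(1 - 3\right)}{9}\right)^{2} = \left(3 \cdot \frac{1}{3} + \left(-1\right) \left(-2\right) \frac{1}{9}\right)^{2} = \left(1 + 2 \cdot \frac{1}{9}\right)^{2} = \left(1 + \frac{2}{9}\right)^{2} = \left(\frac{11}{9}\right)^{2} = \frac{121}{81} \approx 1.4938$)
$X^{2} = \left(\frac{121}{81}\right)^{2} = \frac{14641}{6561}$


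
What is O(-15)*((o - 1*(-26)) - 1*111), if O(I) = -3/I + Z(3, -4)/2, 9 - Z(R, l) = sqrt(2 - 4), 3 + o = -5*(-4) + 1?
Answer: -3149/10 + 67*I*sqrt(2)/2 ≈ -314.9 + 47.376*I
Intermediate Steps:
o = 18 (o = -3 + (-5*(-4) + 1) = -3 + (20 + 1) = -3 + 21 = 18)
Z(R, l) = 9 - I*sqrt(2) (Z(R, l) = 9 - sqrt(2 - 4) = 9 - sqrt(-2) = 9 - I*sqrt(2))
O(I) = 9/2 - 3/I - I*sqrt(2)/2 (O(I) = -3/I + (9 - I*sqrt(2))/2 = -3/I + (9 - I*sqrt(2))*(1/2) = -3/I + (9/2 - I*sqrt(2)/2) = 9/2 - 3/I - I*sqrt(2)/2)
O(-15)*((o - 1*(-26)) - 1*111) = ((1/2)*(-6 - 15*(9 - I*sqrt(2)))/(-15))*((18 - 1*(-26)) - 1*111) = ((1/2)*(-1/15)*(-6 + (-135 + 15*I*sqrt(2))))*((18 + 26) - 111) = ((1/2)*(-1/15)*(-141 + 15*I*sqrt(2)))*(44 - 111) = (47/10 - I*sqrt(2)/2)*(-67) = -3149/10 + 67*I*sqrt(2)/2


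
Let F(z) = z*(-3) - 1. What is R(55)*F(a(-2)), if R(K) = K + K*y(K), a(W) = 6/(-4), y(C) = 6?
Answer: 2695/2 ≈ 1347.5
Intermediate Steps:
a(W) = -3/2 (a(W) = 6*(-1/4) = -3/2)
R(K) = 7*K (R(K) = K + K*6 = K + 6*K = 7*K)
F(z) = -1 - 3*z (F(z) = -3*z - 1 = -1 - 3*z)
R(55)*F(a(-2)) = (7*55)*(-1 - 3*(-3/2)) = 385*(-1 + 9/2) = 385*(7/2) = 2695/2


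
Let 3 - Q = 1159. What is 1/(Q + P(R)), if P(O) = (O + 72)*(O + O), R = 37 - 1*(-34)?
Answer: 1/19150 ≈ 5.2219e-5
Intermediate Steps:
R = 71 (R = 37 + 34 = 71)
P(O) = 2*O*(72 + O) (P(O) = (72 + O)*(2*O) = 2*O*(72 + O))
Q = -1156 (Q = 3 - 1*1159 = 3 - 1159 = -1156)
1/(Q + P(R)) = 1/(-1156 + 2*71*(72 + 71)) = 1/(-1156 + 2*71*143) = 1/(-1156 + 20306) = 1/19150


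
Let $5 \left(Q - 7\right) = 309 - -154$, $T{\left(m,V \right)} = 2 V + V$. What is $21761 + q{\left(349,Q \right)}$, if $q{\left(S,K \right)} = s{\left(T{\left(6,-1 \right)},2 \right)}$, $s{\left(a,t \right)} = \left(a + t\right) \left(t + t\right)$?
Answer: $21757$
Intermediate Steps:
$T{\left(m,V \right)} = 3 V$
$Q = \frac{498}{5}$ ($Q = 7 + \frac{309 - -154}{5} = 7 + \frac{309 + 154}{5} = 7 + \frac{1}{5} \cdot 463 = 7 + \frac{463}{5} = \frac{498}{5} \approx 99.6$)
$s{\left(a,t \right)} = 2 t \left(a + t\right)$ ($s{\left(a,t \right)} = \left(a + t\right) 2 t = 2 t \left(a + t\right)$)
$q{\left(S,K \right)} = -4$ ($q{\left(S,K \right)} = 2 \cdot 2 \left(3 \left(-1\right) + 2\right) = 2 \cdot 2 \left(-3 + 2\right) = 2 \cdot 2 \left(-1\right) = -4$)
$21761 + q{\left(349,Q \right)} = 21761 - 4 = 21757$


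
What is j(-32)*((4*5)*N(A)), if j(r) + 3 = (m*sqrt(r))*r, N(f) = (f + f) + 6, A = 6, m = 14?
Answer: -1080 - 645120*I*sqrt(2) ≈ -1080.0 - 9.1234e+5*I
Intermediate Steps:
N(f) = 6 + 2*f (N(f) = 2*f + 6 = 6 + 2*f)
j(r) = -3 + 14*r**(3/2) (j(r) = -3 + (14*sqrt(r))*r = -3 + 14*r**(3/2))
j(-32)*((4*5)*N(A)) = (-3 + 14*(-32)**(3/2))*((4*5)*(6 + 2*6)) = (-3 + 14*(-128*I*sqrt(2)))*(20*(6 + 12)) = (-3 - 1792*I*sqrt(2))*(20*18) = (-3 - 1792*I*sqrt(2))*360 = -1080 - 645120*I*sqrt(2)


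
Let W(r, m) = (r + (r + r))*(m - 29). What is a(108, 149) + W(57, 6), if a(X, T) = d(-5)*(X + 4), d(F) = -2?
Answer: -4157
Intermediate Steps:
a(X, T) = -8 - 2*X (a(X, T) = -2*(X + 4) = -2*(4 + X) = -8 - 2*X)
W(r, m) = 3*r*(-29 + m) (W(r, m) = (r + 2*r)*(-29 + m) = (3*r)*(-29 + m) = 3*r*(-29 + m))
a(108, 149) + W(57, 6) = (-8 - 2*108) + 3*57*(-29 + 6) = (-8 - 216) + 3*57*(-23) = -224 - 3933 = -4157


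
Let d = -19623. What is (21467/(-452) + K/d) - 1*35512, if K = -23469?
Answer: -105129244035/2956532 ≈ -35558.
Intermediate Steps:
(21467/(-452) + K/d) - 1*35512 = (21467/(-452) - 23469/(-19623)) - 1*35512 = (21467*(-1/452) - 23469*(-1/19623)) - 35512 = (-21467/452 + 7823/6541) - 35512 = -136879651/2956532 - 35512 = -105129244035/2956532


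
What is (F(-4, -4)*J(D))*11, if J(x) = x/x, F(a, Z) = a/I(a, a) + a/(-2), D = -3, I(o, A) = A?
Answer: 33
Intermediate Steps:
F(a, Z) = 1 - a/2 (F(a, Z) = a/a + a/(-2) = 1 + a*(-½) = 1 - a/2)
J(x) = 1
(F(-4, -4)*J(D))*11 = ((1 - ½*(-4))*1)*11 = ((1 + 2)*1)*11 = (3*1)*11 = 3*11 = 33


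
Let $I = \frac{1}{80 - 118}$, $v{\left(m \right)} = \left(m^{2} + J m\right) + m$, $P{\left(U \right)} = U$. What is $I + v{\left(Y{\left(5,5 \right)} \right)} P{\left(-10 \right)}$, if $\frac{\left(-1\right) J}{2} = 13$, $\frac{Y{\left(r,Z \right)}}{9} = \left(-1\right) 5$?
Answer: $- \frac{1197001}{38} \approx -31500.0$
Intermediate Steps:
$Y{\left(r,Z \right)} = -45$ ($Y{\left(r,Z \right)} = 9 \left(\left(-1\right) 5\right) = 9 \left(-5\right) = -45$)
$J = -26$ ($J = \left(-2\right) 13 = -26$)
$v{\left(m \right)} = m^{2} - 25 m$ ($v{\left(m \right)} = \left(m^{2} - 26 m\right) + m = m^{2} - 25 m$)
$I = - \frac{1}{38}$ ($I = \frac{1}{-38} = - \frac{1}{38} \approx -0.026316$)
$I + v{\left(Y{\left(5,5 \right)} \right)} P{\left(-10 \right)} = - \frac{1}{38} + - 45 \left(-25 - 45\right) \left(-10\right) = - \frac{1}{38} + \left(-45\right) \left(-70\right) \left(-10\right) = - \frac{1}{38} + 3150 \left(-10\right) = - \frac{1}{38} - 31500 = - \frac{1197001}{38}$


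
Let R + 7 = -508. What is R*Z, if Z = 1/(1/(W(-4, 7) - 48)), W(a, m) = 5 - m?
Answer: 25750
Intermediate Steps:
R = -515 (R = -7 - 508 = -515)
Z = -50 (Z = 1/(1/((5 - 1*7) - 48)) = 1/(1/((5 - 7) - 48)) = 1/(1/(-2 - 48)) = 1/(1/(-50)) = 1/(-1/50) = -50)
R*Z = -515*(-50) = 25750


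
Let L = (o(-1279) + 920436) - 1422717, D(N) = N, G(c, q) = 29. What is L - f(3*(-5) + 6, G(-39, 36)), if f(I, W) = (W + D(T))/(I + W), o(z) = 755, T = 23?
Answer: -2507643/5 ≈ -5.0153e+5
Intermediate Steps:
f(I, W) = (23 + W)/(I + W) (f(I, W) = (W + 23)/(I + W) = (23 + W)/(I + W))
L = -501526 (L = (755 + 920436) - 1422717 = 921191 - 1422717 = -501526)
L - f(3*(-5) + 6, G(-39, 36)) = -501526 - (23 + 29)/((3*(-5) + 6) + 29) = -501526 - 52/((-15 + 6) + 29) = -501526 - 52/(-9 + 29) = -501526 - 52/20 = -501526 - 1*13/5 = -501526 - 13/5 = -2507643/5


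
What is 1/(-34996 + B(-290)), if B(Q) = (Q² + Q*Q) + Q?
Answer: 1/132914 ≈ 7.5237e-6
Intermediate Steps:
B(Q) = Q + 2*Q² (B(Q) = (Q² + Q²) + Q = 2*Q² + Q = Q + 2*Q²)
1/(-34996 + B(-290)) = 1/(-34996 - 290*(1 + 2*(-290))) = 1/(-34996 - 290*(1 - 580)) = 1/(-34996 - 290*(-579)) = 1/(-34996 + 167910) = 1/132914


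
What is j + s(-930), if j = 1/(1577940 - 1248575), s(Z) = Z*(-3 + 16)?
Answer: -3982022849/329365 ≈ -12090.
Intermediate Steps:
s(Z) = 13*Z (s(Z) = Z*13 = 13*Z)
j = 1/329365 ≈ 3.0361e-6
j + s(-930) = 1/329365 + 13*(-930) = 1/329365 - 12090 = -3982022849/329365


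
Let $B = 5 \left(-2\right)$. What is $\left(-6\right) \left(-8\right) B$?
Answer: $-480$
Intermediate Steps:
$B = -10$
$\left(-6\right) \left(-8\right) B = \left(-6\right) \left(-8\right) \left(-10\right) = 48 \left(-10\right) = -480$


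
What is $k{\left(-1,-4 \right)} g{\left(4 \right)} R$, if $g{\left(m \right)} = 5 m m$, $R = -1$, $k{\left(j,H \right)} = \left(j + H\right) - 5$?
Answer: $800$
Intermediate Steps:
$k{\left(j,H \right)} = -5 + H + j$ ($k{\left(j,H \right)} = \left(H + j\right) - 5 = -5 + H + j$)
$g{\left(m \right)} = 5 m^{2}$
$k{\left(-1,-4 \right)} g{\left(4 \right)} R = \left(-5 - 4 - 1\right) 5 \cdot 4^{2} \left(-1\right) = - 10 \cdot 5 \cdot 16 \left(-1\right) = \left(-10\right) 80 \left(-1\right) = \left(-800\right) \left(-1\right) = 800$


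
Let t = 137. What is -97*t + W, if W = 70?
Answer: -13219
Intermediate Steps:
-97*t + W = -97*137 + 70 = -13289 + 70 = -13219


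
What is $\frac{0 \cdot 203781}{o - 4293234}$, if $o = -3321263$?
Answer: $0$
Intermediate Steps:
$\frac{0 \cdot 203781}{o - 4293234} = \frac{0 \cdot 203781}{-3321263 - 4293234} = \frac{0}{-7614497} = 0 \left(- \frac{1}{7614497}\right) = 0$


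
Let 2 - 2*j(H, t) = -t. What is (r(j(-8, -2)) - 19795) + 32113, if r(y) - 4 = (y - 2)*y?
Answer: 12322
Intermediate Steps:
j(H, t) = 1 + t/2 (j(H, t) = 1 - (-1)*t/2 = 1 + t/2)
r(y) = 4 + y*(-2 + y) (r(y) = 4 + (y - 2)*y = 4 + (-2 + y)*y = 4 + y*(-2 + y))
(r(j(-8, -2)) - 19795) + 32113 = ((4 + (1 + (½)*(-2))² - 2*(1 + (½)*(-2))) - 19795) + 32113 = ((4 + (1 - 1)² - 2*(1 - 1)) - 19795) + 32113 = ((4 + 0² - 2*0) - 19795) + 32113 = ((4 + 0 + 0) - 19795) + 32113 = (4 - 19795) + 32113 = -19791 + 32113 = 12322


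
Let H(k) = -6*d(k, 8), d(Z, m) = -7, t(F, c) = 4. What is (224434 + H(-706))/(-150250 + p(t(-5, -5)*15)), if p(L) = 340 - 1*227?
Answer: -224476/150137 ≈ -1.4951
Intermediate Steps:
p(L) = 113 (p(L) = 340 - 227 = 113)
H(k) = 42 (H(k) = -6*(-7) = 42)
(224434 + H(-706))/(-150250 + p(t(-5, -5)*15)) = (224434 + 42)/(-150250 + 113) = 224476/(-150137) = 224476*(-1/150137) = -224476/150137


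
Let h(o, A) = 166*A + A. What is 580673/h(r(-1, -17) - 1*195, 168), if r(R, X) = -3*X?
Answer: 580673/28056 ≈ 20.697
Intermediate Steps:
h(o, A) = 167*A
580673/h(r(-1, -17) - 1*195, 168) = 580673/((167*168)) = 580673/28056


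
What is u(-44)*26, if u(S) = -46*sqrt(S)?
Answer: -2392*I*sqrt(11) ≈ -7933.4*I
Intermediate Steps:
u(-44)*26 = -92*I*sqrt(11)*26 = -2392*I*sqrt(11)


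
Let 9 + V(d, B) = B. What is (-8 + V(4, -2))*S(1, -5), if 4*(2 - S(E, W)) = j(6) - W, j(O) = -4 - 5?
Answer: -57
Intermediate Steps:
V(d, B) = -9 + B
j(O) = -9
S(E, W) = 17/4 + W/4 (S(E, W) = 2 - (-9 - W)/4 = 2 + (9/4 + W/4) = 17/4 + W/4)
(-8 + V(4, -2))*S(1, -5) = (-8 + (-9 - 2))*(17/4 + (1/4)*(-5)) = (-8 - 11)*(17/4 - 5/4) = -19*3 = -57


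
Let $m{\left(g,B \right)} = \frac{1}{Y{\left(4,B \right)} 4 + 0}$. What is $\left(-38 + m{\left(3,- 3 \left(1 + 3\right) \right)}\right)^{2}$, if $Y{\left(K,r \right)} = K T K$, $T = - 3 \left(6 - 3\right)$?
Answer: $\frac{479128321}{331776} \approx 1444.1$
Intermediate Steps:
$T = -9$ ($T = \left(-3\right) 3 = -9$)
$Y{\left(K,r \right)} = - 9 K^{2}$ ($Y{\left(K,r \right)} = K \left(-9\right) K = - 9 K K = - 9 K^{2}$)
$m{\left(g,B \right)} = - \frac{1}{576}$ ($m{\left(g,B \right)} = \frac{1}{- 9 \cdot 4^{2} \cdot 4 + 0} = \frac{1}{\left(-9\right) 16 \cdot 4 + 0} = \frac{1}{\left(-144\right) 4 + 0} = \frac{1}{-576 + 0} = \frac{1}{-576} = - \frac{1}{576}$)
$\left(-38 + m{\left(3,- 3 \left(1 + 3\right) \right)}\right)^{2} = \left(-38 - \frac{1}{576}\right)^{2} = \left(- \frac{21889}{576}\right)^{2} = \frac{479128321}{331776}$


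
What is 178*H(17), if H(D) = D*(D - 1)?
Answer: 48416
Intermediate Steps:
H(D) = D*(-1 + D)
178*H(17) = 178*(17*(-1 + 17)) = 178*(17*16) = 178*272 = 48416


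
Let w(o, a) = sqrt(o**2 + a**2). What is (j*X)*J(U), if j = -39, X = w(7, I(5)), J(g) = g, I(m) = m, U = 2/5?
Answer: -78*sqrt(74)/5 ≈ -134.20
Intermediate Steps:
U = 2/5 (U = 2*(1/5) = 2/5 ≈ 0.40000)
w(o, a) = sqrt(a**2 + o**2)
X = sqrt(74) (X = sqrt(5**2 + 7**2) = sqrt(25 + 49) = sqrt(74) ≈ 8.6023)
(j*X)*J(U) = -39*sqrt(74)*(2/5) = -78*sqrt(74)/5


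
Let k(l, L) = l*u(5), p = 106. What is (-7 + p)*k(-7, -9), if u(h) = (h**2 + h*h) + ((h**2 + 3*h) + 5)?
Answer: -65835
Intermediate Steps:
u(h) = 5 + 3*h + 3*h**2 (u(h) = (h**2 + h**2) + (5 + h**2 + 3*h) = 2*h**2 + (5 + h**2 + 3*h) = 5 + 3*h + 3*h**2)
k(l, L) = 95*l (k(l, L) = l*(5 + 3*5 + 3*5**2) = l*(5 + 15 + 3*25) = l*(5 + 15 + 75) = l*95 = 95*l)
(-7 + p)*k(-7, -9) = (-7 + 106)*(95*(-7)) = 99*(-665) = -65835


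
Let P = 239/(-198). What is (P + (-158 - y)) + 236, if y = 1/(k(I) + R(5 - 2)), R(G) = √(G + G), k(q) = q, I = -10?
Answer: 715625/9306 + √6/94 ≈ 76.925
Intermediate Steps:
R(G) = √2*√G (R(G) = √(2*G) = √2*√G)
y = 1/(-10 + √6) (y = 1/(-10 + √2*√(5 - 2)) = 1/(-10 + √2*√3) = 1/(-10 + √6) ≈ -0.13244)
P = -239/198 (P = 239*(-1/198) = -239/198 ≈ -1.2071)
(P + (-158 - y)) + 236 = (-239/198 + (-158 - (-5/47 - √6/94))) + 236 = (-239/198 + (-158 + (5/47 + √6/94))) + 236 = (-239/198 + (-7421/47 + √6/94)) + 236 = (-1480591/9306 + √6/94) + 236 = 715625/9306 + √6/94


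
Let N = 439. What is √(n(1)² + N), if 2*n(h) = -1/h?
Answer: √1757/2 ≈ 20.958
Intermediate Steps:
n(h) = -1/(2*h) (n(h) = (-1/h)/2 = -1/(2*h))
√(n(1)² + N) = √((-½/1)² + 439) = √((-½*1)² + 439) = √((-½)² + 439) = √(¼ + 439) = √(1757/4) = √1757/2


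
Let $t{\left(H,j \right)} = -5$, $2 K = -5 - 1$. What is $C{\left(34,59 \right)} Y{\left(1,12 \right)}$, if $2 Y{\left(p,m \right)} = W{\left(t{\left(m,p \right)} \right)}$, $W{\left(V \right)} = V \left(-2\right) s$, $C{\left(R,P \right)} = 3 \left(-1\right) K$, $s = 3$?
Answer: $135$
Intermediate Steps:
$K = -3$ ($K = \frac{-5 - 1}{2} = \frac{1}{2} \left(-6\right) = -3$)
$C{\left(R,P \right)} = 9$ ($C{\left(R,P \right)} = 3 \left(-1\right) \left(-3\right) = \left(-3\right) \left(-3\right) = 9$)
$W{\left(V \right)} = - 6 V$ ($W{\left(V \right)} = V \left(-2\right) 3 = - 2 V 3 = - 6 V$)
$Y{\left(p,m \right)} = 15$ ($Y{\left(p,m \right)} = \frac{\left(-6\right) \left(-5\right)}{2} = \frac{1}{2} \cdot 30 = 15$)
$C{\left(34,59 \right)} Y{\left(1,12 \right)} = 9 \cdot 15 = 135$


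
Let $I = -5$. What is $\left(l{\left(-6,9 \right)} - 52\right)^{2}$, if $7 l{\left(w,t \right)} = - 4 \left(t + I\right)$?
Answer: $\frac{144400}{49} \approx 2946.9$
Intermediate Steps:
$l{\left(w,t \right)} = \frac{20}{7} - \frac{4 t}{7}$ ($l{\left(w,t \right)} = \frac{\left(-4\right) \left(t - 5\right)}{7} = \frac{\left(-4\right) \left(-5 + t\right)}{7} = \frac{20 - 4 t}{7} = \frac{20}{7} - \frac{4 t}{7}$)
$\left(l{\left(-6,9 \right)} - 52\right)^{2} = \left(\left(\frac{20}{7} - \frac{36}{7}\right) - 52\right)^{2} = \left(- \frac{16}{7} - 52\right)^{2} = \left(- \frac{380}{7}\right)^{2} = \frac{144400}{49}$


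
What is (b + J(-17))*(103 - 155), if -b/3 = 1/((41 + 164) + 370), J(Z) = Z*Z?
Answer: -8640944/575 ≈ -15028.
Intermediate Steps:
J(Z) = Z²
b = -3/575 (b = -3/((41 + 164) + 370) = -3/(205 + 370) = -3/575 ≈ -0.0052174)
(b + J(-17))*(103 - 155) = (-3/575 + (-17)²)*(103 - 155) = (-3/575 + 289)*(-52) = (166172/575)*(-52) = -8640944/575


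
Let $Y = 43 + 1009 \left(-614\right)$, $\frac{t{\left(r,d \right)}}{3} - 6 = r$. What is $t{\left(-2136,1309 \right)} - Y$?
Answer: $613093$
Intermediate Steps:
$t{\left(r,d \right)} = 18 + 3 r$
$Y = -619483$ ($Y = 43 - 619526 = -619483$)
$t{\left(-2136,1309 \right)} - Y = \left(18 + 3 \left(-2136\right)\right) - -619483 = \left(18 - 6408\right) + 619483 = -6390 + 619483 = 613093$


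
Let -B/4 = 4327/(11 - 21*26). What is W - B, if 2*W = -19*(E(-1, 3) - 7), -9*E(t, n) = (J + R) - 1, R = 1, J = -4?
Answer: 288191/9630 ≈ 29.926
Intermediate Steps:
E(t, n) = 4/9 (E(t, n) = -((-4 + 1) - 1)/9 = -(-3 - 1)/9 = -1/9*(-4) = 4/9)
B = 17308/535 (B = -17308/(11 - 21*26) = -17308/(11 - 546) = -17308/(-535) = -17308*(-1)/535 = -4*(-4327/535) = 17308/535 ≈ 32.351)
W = 1121/18 (W = (-19*(4/9 - 7))/2 = (-19*(-59/9))/2 = (1/2)*(1121/9) = 1121/18 ≈ 62.278)
W - B = 1121/18 - 1*17308/535 = 1121/18 - 17308/535 = 288191/9630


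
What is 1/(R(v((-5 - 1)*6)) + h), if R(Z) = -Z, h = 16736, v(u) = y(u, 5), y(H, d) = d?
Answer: 1/16731 ≈ 5.9769e-5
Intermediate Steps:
v(u) = 5
1/(R(v((-5 - 1)*6)) + h) = 1/(-1*5 + 16736) = 1/(-5 + 16736) = 1/16731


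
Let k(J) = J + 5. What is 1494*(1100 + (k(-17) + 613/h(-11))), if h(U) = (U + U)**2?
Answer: 393822135/242 ≈ 1.6274e+6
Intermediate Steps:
h(U) = 4*U**2 (h(U) = (2*U)**2 = 4*U**2)
k(J) = 5 + J
1494*(1100 + (k(-17) + 613/h(-11))) = 1494*(1100 + ((5 - 17) + 613/((4*(-11)**2)))) = 1494*(1100 + (-12 + 613/((4*121)))) = 1494*(1100 + (-12 + 613/484)) = 1494*(1100 - 5195/484) = 1494*(527205/484) = 393822135/242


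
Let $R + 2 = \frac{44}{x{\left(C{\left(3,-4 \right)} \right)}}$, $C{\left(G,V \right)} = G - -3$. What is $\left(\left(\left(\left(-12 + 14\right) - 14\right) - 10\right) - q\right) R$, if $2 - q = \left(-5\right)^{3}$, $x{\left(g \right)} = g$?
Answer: $- \frac{2384}{3} \approx -794.67$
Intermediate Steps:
$C{\left(G,V \right)} = 3 + G$ ($C{\left(G,V \right)} = G + 3 = 3 + G$)
$q = 127$ ($q = 2 - \left(-5\right)^{3} = 2 - -125 = 2 + 125 = 127$)
$R = \frac{16}{3}$ ($R = -2 + \frac{44}{3 + 3} = -2 + \frac{44}{6} = -2 + 44 \cdot \frac{1}{6} = -2 + \frac{22}{3} = \frac{16}{3} \approx 5.3333$)
$\left(\left(\left(\left(-12 + 14\right) - 14\right) - 10\right) - q\right) R = \left(\left(\left(\left(-12 + 14\right) - 14\right) - 10\right) - 127\right) \frac{16}{3} = \left(\left(\left(2 - 14\right) - 10\right) - 127\right) \frac{16}{3} = \left(\left(-12 - 10\right) - 127\right) \frac{16}{3} = \left(-22 - 127\right) \frac{16}{3} = \left(-149\right) \frac{16}{3} = - \frac{2384}{3}$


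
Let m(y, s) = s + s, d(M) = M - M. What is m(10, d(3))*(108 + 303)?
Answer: 0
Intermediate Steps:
d(M) = 0
m(y, s) = 2*s
m(10, d(3))*(108 + 303) = (2*0)*(108 + 303) = 0*411 = 0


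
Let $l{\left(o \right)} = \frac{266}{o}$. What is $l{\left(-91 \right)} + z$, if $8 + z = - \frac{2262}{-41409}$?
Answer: $- \frac{1950224}{179439} \approx -10.868$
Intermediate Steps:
$z = - \frac{109670}{13803}$ ($z = -8 - \frac{2262}{-41409} = -8 - - \frac{754}{13803} = -8 + \frac{754}{13803} = - \frac{109670}{13803} \approx -7.9454$)
$l{\left(-91 \right)} + z = \frac{266}{-91} - \frac{109670}{13803} = 266 \left(- \frac{1}{91}\right) - \frac{109670}{13803} = - \frac{38}{13} - \frac{109670}{13803} = - \frac{1950224}{179439}$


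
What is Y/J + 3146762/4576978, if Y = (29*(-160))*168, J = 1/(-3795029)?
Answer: 6770039311104586501/2288489 ≈ 2.9583e+12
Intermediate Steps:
J = -1/3795029 ≈ -2.6350e-7
Y = -779520 (Y = -4640*168 = -779520)
Y/J + 3146762/4576978 = -779520/(-1/3795029) + 3146762/4576978 = -779520*(-3795029) + 3146762*(1/4576978) = 2958301006080 + 1573381/2288489 = 6770039311104586501/2288489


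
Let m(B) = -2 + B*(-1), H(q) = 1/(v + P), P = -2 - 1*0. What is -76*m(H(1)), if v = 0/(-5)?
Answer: 114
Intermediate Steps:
P = -2 (P = -2 + 0 = -2)
v = 0 (v = 0*(-⅕) = 0)
H(q) = -½ (H(q) = 1/(0 - 2) = 1/(-2) = -½)
m(B) = -2 - B
-76*m(H(1)) = -76*(-2 - 1*(-½)) = -76*(-2 + ½) = -76*(-3/2) = 114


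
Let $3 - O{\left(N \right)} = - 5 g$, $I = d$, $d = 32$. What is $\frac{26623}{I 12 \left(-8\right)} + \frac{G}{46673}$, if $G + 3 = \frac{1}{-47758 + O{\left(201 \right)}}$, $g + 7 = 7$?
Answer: $- \frac{59339622561797}{6847085921280} \approx -8.6664$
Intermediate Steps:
$I = 32$
$g = 0$ ($g = -7 + 7 = 0$)
$O{\left(N \right)} = 3$ ($O{\left(N \right)} = 3 - \left(-5\right) 0 = 3 - 0 = 3 + 0 = 3$)
$G = - \frac{143266}{47755}$ ($G = -3 + \frac{1}{-47758 + 3} = -3 + \frac{1}{-47755} = -3 - \frac{1}{47755} = - \frac{143266}{47755} \approx -3.0$)
$\frac{26623}{I 12 \left(-8\right)} + \frac{G}{46673} = \frac{26623}{32 \cdot 12 \left(-8\right)} - \frac{143266}{47755 \cdot 46673} = \frac{26623}{384 \left(-8\right)} - \frac{143266}{2228869115} = \frac{26623}{-3072} - \frac{143266}{2228869115} = 26623 \left(- \frac{1}{3072}\right) - \frac{143266}{2228869115} = - \frac{26623}{3072} - \frac{143266}{2228869115} = - \frac{59339622561797}{6847085921280}$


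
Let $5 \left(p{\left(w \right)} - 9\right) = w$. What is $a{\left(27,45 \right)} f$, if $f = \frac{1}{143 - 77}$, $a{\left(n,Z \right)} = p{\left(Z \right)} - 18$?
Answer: $0$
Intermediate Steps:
$p{\left(w \right)} = 9 + \frac{w}{5}$
$a{\left(n,Z \right)} = -9 + \frac{Z}{5}$ ($a{\left(n,Z \right)} = \left(9 + \frac{Z}{5}\right) - 18 = -9 + \frac{Z}{5}$)
$f = \frac{1}{66} \approx 0.015152$
$a{\left(27,45 \right)} f = \left(-9 + \frac{1}{5} \cdot 45\right) \frac{1}{66} = \left(-9 + 9\right) \frac{1}{66} = 0 \cdot \frac{1}{66} = 0$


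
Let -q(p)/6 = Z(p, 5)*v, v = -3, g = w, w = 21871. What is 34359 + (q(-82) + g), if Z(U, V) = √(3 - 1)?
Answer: 56230 + 18*√2 ≈ 56255.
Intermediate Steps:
Z(U, V) = √2
g = 21871
q(p) = 18*√2 (q(p) = -6*√2*(-3) = -(-18)*√2 = 18*√2)
34359 + (q(-82) + g) = 34359 + (18*√2 + 21871) = 34359 + (21871 + 18*√2) = 56230 + 18*√2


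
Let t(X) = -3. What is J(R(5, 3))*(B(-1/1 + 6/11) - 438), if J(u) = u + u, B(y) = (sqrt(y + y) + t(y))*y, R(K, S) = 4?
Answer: -38424/11 - 40*I*sqrt(110)/121 ≈ -3493.1 - 3.4671*I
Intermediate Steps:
B(y) = y*(-3 + sqrt(2)*sqrt(y)) (B(y) = (sqrt(y + y) - 3)*y = (sqrt(2*y) - 3)*y = (sqrt(2)*sqrt(y) - 3)*y = (-3 + sqrt(2)*sqrt(y))*y = y*(-3 + sqrt(2)*sqrt(y)))
J(u) = 2*u
J(R(5, 3))*(B(-1/1 + 6/11) - 438) = (2*4)*((-3*(-1/1 + 6/11) + sqrt(2)*(-1/1 + 6/11)**(3/2)) - 438) = 8*((-3*(-1*1 + 6*(1/11)) + sqrt(2)*(-1*1 + 6*(1/11))**(3/2)) - 438) = 8*((-3*(-1 + 6/11) + sqrt(2)*(-1 + 6/11)**(3/2)) - 438) = 8*((-3*(-5/11) + sqrt(2)*(-5/11)**(3/2)) - 438) = 8*((15/11 + sqrt(2)*(-5*I*sqrt(55)/121)) - 438) = 8*((15/11 - 5*I*sqrt(110)/121) - 438) = 8*(-4803/11 - 5*I*sqrt(110)/121) = -38424/11 - 40*I*sqrt(110)/121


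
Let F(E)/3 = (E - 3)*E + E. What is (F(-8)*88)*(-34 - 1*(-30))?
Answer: -84480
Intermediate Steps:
F(E) = 3*E + 3*E*(-3 + E) (F(E) = 3*((E - 3)*E + E) = 3*((-3 + E)*E + E) = 3*(E*(-3 + E) + E) = 3*(E + E*(-3 + E)) = 3*E + 3*E*(-3 + E))
(F(-8)*88)*(-34 - 1*(-30)) = ((3*(-8)*(-2 - 8))*88)*(-34 - 1*(-30)) = ((3*(-8)*(-10))*88)*(-34 + 30) = (240*88)*(-4) = 21120*(-4) = -84480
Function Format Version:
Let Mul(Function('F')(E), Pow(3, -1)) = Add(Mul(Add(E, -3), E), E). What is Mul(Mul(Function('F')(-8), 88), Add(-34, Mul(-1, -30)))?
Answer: -84480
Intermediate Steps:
Function('F')(E) = Add(Mul(3, E), Mul(3, E, Add(-3, E))) (Function('F')(E) = Mul(3, Add(Mul(Add(E, -3), E), E)) = Mul(3, Add(Mul(Add(-3, E), E), E)) = Mul(3, Add(Mul(E, Add(-3, E)), E)) = Mul(3, Add(E, Mul(E, Add(-3, E)))) = Add(Mul(3, E), Mul(3, E, Add(-3, E))))
Mul(Mul(Function('F')(-8), 88), Add(-34, Mul(-1, -30))) = Mul(Mul(Mul(3, -8, Add(-2, -8)), 88), Add(-34, Mul(-1, -30))) = Mul(Mul(Mul(3, -8, -10), 88), Add(-34, 30)) = Mul(Mul(240, 88), -4) = Mul(21120, -4) = -84480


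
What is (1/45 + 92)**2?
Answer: 17147881/2025 ≈ 8468.1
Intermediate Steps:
(1/45 + 92)**2 = (4141/45)**2 = 17147881/2025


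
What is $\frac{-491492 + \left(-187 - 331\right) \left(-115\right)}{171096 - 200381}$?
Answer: $\frac{431922}{29285} \approx 14.749$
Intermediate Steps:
$\frac{-491492 + \left(-187 - 331\right) \left(-115\right)}{171096 - 200381} = \frac{-491492 - -59570}{-29285} = \left(-491492 + 59570\right) \left(- \frac{1}{29285}\right) = \left(-431922\right) \left(- \frac{1}{29285}\right) = \frac{431922}{29285}$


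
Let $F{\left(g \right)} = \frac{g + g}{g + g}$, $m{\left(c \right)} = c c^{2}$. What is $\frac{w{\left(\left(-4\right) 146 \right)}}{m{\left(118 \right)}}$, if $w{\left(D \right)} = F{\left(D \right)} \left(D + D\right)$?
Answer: $- \frac{146}{205379} \approx -0.00071088$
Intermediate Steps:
$m{\left(c \right)} = c^{3}$
$F{\left(g \right)} = 1$ ($F{\left(g \right)} = \frac{2 g}{2 g} = 2 g \frac{1}{2 g} = 1$)
$w{\left(D \right)} = 2 D$ ($w{\left(D \right)} = 1 \left(D + D\right) = 1 \cdot 2 D = 2 D$)
$\frac{w{\left(\left(-4\right) 146 \right)}}{m{\left(118 \right)}} = \frac{2 \left(\left(-4\right) 146\right)}{118^{3}} = \frac{2 \left(-584\right)}{1643032} = \left(-1168\right) \frac{1}{1643032} = - \frac{146}{205379}$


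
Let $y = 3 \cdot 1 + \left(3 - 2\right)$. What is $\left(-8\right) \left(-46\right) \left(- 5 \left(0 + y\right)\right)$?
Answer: $-7360$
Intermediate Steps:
$y = 4$ ($y = 3 + \left(3 - 2\right) = 3 + 1 = 4$)
$\left(-8\right) \left(-46\right) \left(- 5 \left(0 + y\right)\right) = \left(-8\right) \left(-46\right) \left(- 5 \left(0 + 4\right)\right) = 368 \left(\left(-5\right) 4\right) = 368 \left(-20\right) = -7360$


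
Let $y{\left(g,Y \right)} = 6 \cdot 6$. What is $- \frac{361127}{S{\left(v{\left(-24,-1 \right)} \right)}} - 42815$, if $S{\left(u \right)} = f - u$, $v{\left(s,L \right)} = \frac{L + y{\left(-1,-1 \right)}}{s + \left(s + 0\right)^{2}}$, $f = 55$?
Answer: $- \frac{1497706979}{30325} \approx -49389.0$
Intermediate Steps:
$y{\left(g,Y \right)} = 36$
$v{\left(s,L \right)} = \frac{36 + L}{s + s^{2}}$ ($v{\left(s,L \right)} = \frac{L + 36}{s + \left(s + 0\right)^{2}} = \frac{36 + L}{s + s^{2}}$)
$S{\left(u \right)} = 55 - u$
$- \frac{361127}{S{\left(v{\left(-24,-1 \right)} \right)}} - 42815 = - \frac{361127}{55 - \frac{36 - 1}{\left(-24\right) \left(1 - 24\right)}} - 42815 = - \frac{361127}{55 - \left(- \frac{1}{24}\right) \frac{1}{-23} \cdot 35} - 42815 = - \frac{361127}{55 - \left(- \frac{1}{24}\right) \left(- \frac{1}{23}\right) 35} - 42815 = - \frac{361127}{55 - \frac{35}{552}} - 42815 = - \frac{361127}{\frac{30325}{552}} - 42815 = \left(-361127\right) \frac{552}{30325} - 42815 = - \frac{199342104}{30325} - 42815 = - \frac{1497706979}{30325}$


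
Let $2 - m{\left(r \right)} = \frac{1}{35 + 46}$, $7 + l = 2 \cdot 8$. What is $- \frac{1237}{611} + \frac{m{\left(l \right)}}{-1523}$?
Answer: $- \frac{152698402}{75374793} \approx -2.0259$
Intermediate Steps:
$l = 9$ ($l = -7 + 2 \cdot 8 = -7 + 16 = 9$)
$m{\left(r \right)} = \frac{161}{81}$ ($m{\left(r \right)} = 2 - \frac{1}{35 + 46} = 2 - \frac{1}{81} = \frac{161}{81}$)
$- \frac{1237}{611} + \frac{m{\left(l \right)}}{-1523} = - \frac{1237}{611} + \frac{161}{81 \left(-1523\right)} = \left(-1237\right) \frac{1}{611} + \frac{161}{81} \left(- \frac{1}{1523}\right) = - \frac{1237}{611} - \frac{161}{123363} = - \frac{152698402}{75374793}$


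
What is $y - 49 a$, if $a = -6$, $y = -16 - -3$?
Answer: $281$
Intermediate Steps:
$y = -13$ ($y = -16 + 3 = -13$)
$y - 49 a = -13 - -294 = -13 + 294 = 281$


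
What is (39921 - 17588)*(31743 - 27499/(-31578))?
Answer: 22386776814349/31578 ≈ 7.0894e+8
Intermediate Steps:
(39921 - 17588)*(31743 - 27499/(-31578)) = 22333*(31743 - 27499*(-1/31578)) = 22333*(31743 + 27499/31578) = 22333*(1002407953/31578) = 22386776814349/31578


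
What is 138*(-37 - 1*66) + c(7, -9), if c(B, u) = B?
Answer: -14207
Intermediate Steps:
138*(-37 - 1*66) + c(7, -9) = 138*(-37 - 1*66) + 7 = 138*(-37 - 66) + 7 = 138*(-103) + 7 = -14214 + 7 = -14207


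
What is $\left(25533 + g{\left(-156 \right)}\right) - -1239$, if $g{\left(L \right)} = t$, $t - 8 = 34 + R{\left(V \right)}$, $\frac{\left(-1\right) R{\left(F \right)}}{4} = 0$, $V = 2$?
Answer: $26814$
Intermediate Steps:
$R{\left(F \right)} = 0$ ($R{\left(F \right)} = \left(-4\right) 0 = 0$)
$t = 42$ ($t = 8 + \left(34 + 0\right) = 8 + 34 = 42$)
$g{\left(L \right)} = 42$
$\left(25533 + g{\left(-156 \right)}\right) - -1239 = \left(25533 + 42\right) - -1239 = 25575 + \left(-91 + 1330\right) = 25575 + 1239 = 26814$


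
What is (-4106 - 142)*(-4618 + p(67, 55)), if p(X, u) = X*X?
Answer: 547992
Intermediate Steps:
p(X, u) = X²
(-4106 - 142)*(-4618 + p(67, 55)) = (-4106 - 142)*(-4618 + 67²) = -4248*(-4618 + 4489) = -4248*(-129) = 547992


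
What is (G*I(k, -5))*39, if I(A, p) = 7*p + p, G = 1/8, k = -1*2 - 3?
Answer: -195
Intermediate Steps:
k = -5 (k = -2 - 3 = -5)
G = ⅛ ≈ 0.12500
I(A, p) = 8*p
(G*I(k, -5))*39 = ((8*(-5))/8)*39 = ((⅛)*(-40))*39 = -5*39 = -195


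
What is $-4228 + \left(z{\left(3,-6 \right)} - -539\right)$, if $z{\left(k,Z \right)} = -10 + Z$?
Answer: $-3705$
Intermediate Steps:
$-4228 + \left(z{\left(3,-6 \right)} - -539\right) = -4228 - -523 = -4228 + \left(-16 + 539\right) = -4228 + 523 = -3705$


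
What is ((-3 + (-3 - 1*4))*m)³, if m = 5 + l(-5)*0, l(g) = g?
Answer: -125000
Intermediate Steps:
m = 5 (m = 5 - 5*0 = 5 + 0 = 5)
((-3 + (-3 - 1*4))*m)³ = ((-3 + (-3 - 1*4))*5)³ = ((-3 + (-3 - 4))*5)³ = ((-3 - 7)*5)³ = (-10*5)³ = (-50)³ = -125000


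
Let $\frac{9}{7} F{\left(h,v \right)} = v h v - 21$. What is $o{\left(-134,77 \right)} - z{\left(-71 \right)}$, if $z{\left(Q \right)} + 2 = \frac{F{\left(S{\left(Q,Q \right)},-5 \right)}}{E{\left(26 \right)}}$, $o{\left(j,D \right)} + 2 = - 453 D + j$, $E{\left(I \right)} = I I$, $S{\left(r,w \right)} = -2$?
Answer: $- \frac{213030763}{6084} \approx -35015.0$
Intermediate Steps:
$F{\left(h,v \right)} = - \frac{49}{3} + \frac{7 h v^{2}}{9}$ ($F{\left(h,v \right)} = \frac{7 \left(v h v - 21\right)}{9} = \frac{7 \left(h v v - 21\right)}{9} = \frac{7 \left(h v^{2} - 21\right)}{9} = \frac{7 \left(-21 + h v^{2}\right)}{9} = - \frac{49}{3} + \frac{7 h v^{2}}{9}$)
$E{\left(I \right)} = I^{2}$
$o{\left(j,D \right)} = -2 + j - 453 D$ ($o{\left(j,D \right)} = -2 - \left(- j + 453 D\right) = -2 + j - 453 D$)
$z{\left(Q \right)} = - \frac{12665}{6084}$ ($z{\left(Q \right)} = -2 + \frac{- \frac{49}{3} + \frac{7}{9} \left(-2\right) \left(-5\right)^{2}}{26^{2}} = -2 + \frac{- \frac{49}{3} + \frac{7}{9} \left(-2\right) 25}{676} = -2 + \left(- \frac{49}{3} - \frac{350}{9}\right) \frac{1}{676} = -2 - \frac{497}{6084} = - \frac{12665}{6084}$)
$o{\left(-134,77 \right)} - z{\left(-71 \right)} = \left(-2 - 134 - 34881\right) - - \frac{12665}{6084} = \left(-2 - 134 - 34881\right) + \frac{12665}{6084} = -35017 + \frac{12665}{6084} = - \frac{213030763}{6084}$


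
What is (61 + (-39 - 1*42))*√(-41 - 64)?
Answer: -20*I*√105 ≈ -204.94*I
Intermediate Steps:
(61 + (-39 - 1*42))*√(-41 - 64) = (61 + (-39 - 42))*√(-105) = (61 - 81)*(I*√105) = -20*I*√105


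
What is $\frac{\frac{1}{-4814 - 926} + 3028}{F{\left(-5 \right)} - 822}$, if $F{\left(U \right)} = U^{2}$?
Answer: $- \frac{17380719}{4574780} \approx -3.7992$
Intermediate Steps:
$\frac{\frac{1}{-4814 - 926} + 3028}{F{\left(-5 \right)} - 822} = \frac{\frac{1}{-4814 - 926} + 3028}{\left(-5\right)^{2} - 822} = \frac{\frac{1}{-5740} + 3028}{25 - 822} = \frac{- \frac{1}{5740} + 3028}{-797} = \frac{17380719}{5740} \left(- \frac{1}{797}\right) = - \frac{17380719}{4574780}$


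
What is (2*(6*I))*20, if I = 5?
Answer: 1200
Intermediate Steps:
(2*(6*I))*20 = (2*(6*5))*20 = (2*30)*20 = 60*20 = 1200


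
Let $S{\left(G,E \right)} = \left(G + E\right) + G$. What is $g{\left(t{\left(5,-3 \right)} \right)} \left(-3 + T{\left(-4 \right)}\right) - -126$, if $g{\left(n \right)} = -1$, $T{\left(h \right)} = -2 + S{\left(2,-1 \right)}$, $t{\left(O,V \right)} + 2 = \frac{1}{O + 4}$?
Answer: $128$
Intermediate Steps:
$S{\left(G,E \right)} = E + 2 G$ ($S{\left(G,E \right)} = \left(E + G\right) + G = E + 2 G$)
$t{\left(O,V \right)} = -2 + \frac{1}{4 + O}$ ($t{\left(O,V \right)} = -2 + \frac{1}{O + 4} = -2 + \frac{1}{4 + O}$)
$T{\left(h \right)} = 1$ ($T{\left(h \right)} = -2 + \left(-1 + 2 \cdot 2\right) = -2 + \left(-1 + 4\right) = -2 + 3 = 1$)
$g{\left(t{\left(5,-3 \right)} \right)} \left(-3 + T{\left(-4 \right)}\right) - -126 = - (-3 + 1) - -126 = \left(-1\right) \left(-2\right) + 126 = 2 + 126 = 128$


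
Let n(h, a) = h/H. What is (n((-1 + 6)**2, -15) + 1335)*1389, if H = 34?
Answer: 63081435/34 ≈ 1.8553e+6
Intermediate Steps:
n(h, a) = h/34
(n((-1 + 6)**2, -15) + 1335)*1389 = ((-1 + 6)**2/34 + 1335)*1389 = ((1/34)*5**2 + 1335)*1389 = ((1/34)*25 + 1335)*1389 = (25/34 + 1335)*1389 = (45415/34)*1389 = 63081435/34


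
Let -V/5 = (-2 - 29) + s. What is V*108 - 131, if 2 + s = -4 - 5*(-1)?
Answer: 17149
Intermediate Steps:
s = -1 (s = -2 + (-4 - 5*(-1)) = -2 + (-4 + 5) = -2 + 1 = -1)
V = 160 (V = -5*((-2 - 29) - 1) = -5*(-31 - 1) = -5*(-32) = 160)
V*108 - 131 = 160*108 - 131 = 17280 - 131 = 17149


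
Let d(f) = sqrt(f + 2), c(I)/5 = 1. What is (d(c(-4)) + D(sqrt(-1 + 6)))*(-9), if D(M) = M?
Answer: -9*sqrt(5) - 9*sqrt(7) ≈ -43.936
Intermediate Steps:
c(I) = 5 (c(I) = 5*1 = 5)
d(f) = sqrt(2 + f)
(d(c(-4)) + D(sqrt(-1 + 6)))*(-9) = (sqrt(2 + 5) + sqrt(-1 + 6))*(-9) = (sqrt(7) + sqrt(5))*(-9) = (sqrt(5) + sqrt(7))*(-9) = -9*sqrt(5) - 9*sqrt(7)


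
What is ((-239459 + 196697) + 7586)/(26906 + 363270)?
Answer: -4397/48772 ≈ -0.090154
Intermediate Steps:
((-239459 + 196697) + 7586)/(26906 + 363270) = (-42762 + 7586)/390176 = -35176*1/390176 = -4397/48772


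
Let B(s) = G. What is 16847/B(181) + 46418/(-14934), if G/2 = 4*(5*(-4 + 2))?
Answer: -127653269/597360 ≈ -213.70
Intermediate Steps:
G = -80 (G = 2*(4*(5*(-4 + 2))) = 2*(4*(5*(-2))) = 2*(4*(-10)) = 2*(-40) = -80)
B(s) = -80
16847/B(181) + 46418/(-14934) = 16847/(-80) + 46418/(-14934) = 16847*(-1/80) + 46418*(-1/14934) = -16847/80 - 23209/7467 = -127653269/597360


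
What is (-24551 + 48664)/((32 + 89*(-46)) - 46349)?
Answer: -24113/50411 ≈ -0.47833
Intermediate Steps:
(-24551 + 48664)/((32 + 89*(-46)) - 46349) = 24113/((32 - 4094) - 46349) = 24113/(-4062 - 46349) = 24113/(-50411) = 24113*(-1/50411) = -24113/50411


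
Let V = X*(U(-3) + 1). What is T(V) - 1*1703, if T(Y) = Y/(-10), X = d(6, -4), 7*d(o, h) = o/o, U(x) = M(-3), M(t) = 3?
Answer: -59607/35 ≈ -1703.1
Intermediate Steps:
U(x) = 3
d(o, h) = ⅐ (d(o, h) = (o/o)/7 = (⅐)*1 = ⅐)
X = ⅐ ≈ 0.14286
V = 4/7 (V = (3 + 1)/7 = (⅐)*4 = 4/7 ≈ 0.57143)
T(Y) = -Y/10 (T(Y) = Y*(-⅒) = -Y/10)
T(V) - 1*1703 = -⅒*4/7 - 1*1703 = -2/35 - 1703 = -59607/35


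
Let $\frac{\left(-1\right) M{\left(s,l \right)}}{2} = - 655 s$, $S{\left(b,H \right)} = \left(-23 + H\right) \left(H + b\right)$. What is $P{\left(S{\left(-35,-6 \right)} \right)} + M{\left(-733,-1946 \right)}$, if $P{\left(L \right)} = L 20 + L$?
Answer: $-935261$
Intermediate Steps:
$P{\left(L \right)} = 21 L$ ($P{\left(L \right)} = 20 L + L = 21 L$)
$M{\left(s,l \right)} = 1310 s$ ($M{\left(s,l \right)} = - 2 \left(- 655 s\right) = 1310 s$)
$P{\left(S{\left(-35,-6 \right)} \right)} + M{\left(-733,-1946 \right)} = 21 \left(\left(-6\right)^{2} - -138 - -805 - -210\right) + 1310 \left(-733\right) = 21 \left(36 + 138 + 805 + 210\right) - 960230 = 21 \cdot 1189 - 960230 = 24969 - 960230 = -935261$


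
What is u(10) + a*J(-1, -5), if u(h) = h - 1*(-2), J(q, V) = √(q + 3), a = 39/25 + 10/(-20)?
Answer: 12 + 53*√2/50 ≈ 13.499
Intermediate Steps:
a = 53/50 (a = 39*(1/25) + 10*(-1/20) = 39/25 - ½ = 53/50 ≈ 1.0600)
J(q, V) = √(3 + q)
u(h) = 2 + h (u(h) = h + 2 = 2 + h)
u(10) + a*J(-1, -5) = (2 + 10) + 53*√(3 - 1)/50 = 12 + 53*√2/50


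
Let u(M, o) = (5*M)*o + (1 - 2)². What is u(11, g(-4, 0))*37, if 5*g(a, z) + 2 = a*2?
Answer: -4033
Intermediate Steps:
g(a, z) = -⅖ + 2*a/5 (g(a, z) = -⅖ + (a*2)/5 = -⅖ + (2*a)/5 = -⅖ + 2*a/5)
u(M, o) = 1 + 5*M*o (u(M, o) = 5*M*o + (-1)² = 5*M*o + 1 = 1 + 5*M*o)
u(11, g(-4, 0))*37 = (1 + 5*11*(-⅖ + (⅖)*(-4)))*37 = (1 + 5*11*(-⅖ - 8/5))*37 = (1 + 5*11*(-2))*37 = (1 - 110)*37 = -109*37 = -4033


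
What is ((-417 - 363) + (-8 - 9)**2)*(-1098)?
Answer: 539118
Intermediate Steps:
((-417 - 363) + (-8 - 9)**2)*(-1098) = (-780 + (-17)**2)*(-1098) = (-780 + 289)*(-1098) = -491*(-1098) = 539118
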